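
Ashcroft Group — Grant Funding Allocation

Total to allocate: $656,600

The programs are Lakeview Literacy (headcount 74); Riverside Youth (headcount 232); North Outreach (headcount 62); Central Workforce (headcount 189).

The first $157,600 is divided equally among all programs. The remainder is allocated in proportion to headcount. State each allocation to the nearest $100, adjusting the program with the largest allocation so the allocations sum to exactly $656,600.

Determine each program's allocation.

Lakeview Literacy: $105,700 | Riverside Youth: $247,300 | North Outreach: $94,900 | Central Workforce: $208,700

$157,600 shared equally gives $39,400 per program.
Remainder $499,000 by headcount (total 557): Lakeview Literacy 66,294.43 → $66,300; Riverside Youth 207,842.01 → $207,800; North Outreach 55,543.99 → $55,500; Central Workforce 169,319.57 → $169,300.
Rounding difference +$100 on remainder applied to Riverside Youth.
Totals: Lakeview Literacy $39,400 + $66,300 = $105,700; Riverside Youth $39,400 + $207,900 = $247,300; North Outreach $39,400 + $55,500 = $94,900; Central Workforce $39,400 + $169,300 = $208,700.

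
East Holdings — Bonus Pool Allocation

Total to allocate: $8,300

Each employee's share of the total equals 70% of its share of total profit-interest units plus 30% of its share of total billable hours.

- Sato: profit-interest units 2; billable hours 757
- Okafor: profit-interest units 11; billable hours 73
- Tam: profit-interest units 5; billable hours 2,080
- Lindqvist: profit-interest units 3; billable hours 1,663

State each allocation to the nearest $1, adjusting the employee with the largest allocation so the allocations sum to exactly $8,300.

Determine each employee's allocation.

Profit-interest units total 21; billable hours total 4,573.
Blended shares (70% profit-interest units + 30% billable hours): Sato 0.1163; Okafor 0.3715; Tam 0.3031; Lindqvist 0.2091.
Pro-rata amounts: Sato 965.52; Okafor 3,083.08; Tam 2,515.89; Lindqvist 1,735.504.
At nearest $1: Sato $966; Okafor $3,083; Tam $2,516; Lindqvist $1,736. Sum = $8,301.
Difference $8,300 − $8,301 = −$1 applied to largest allocation (Okafor): Okafor becomes $3,082.

Sato: $966 | Okafor: $3,082 | Tam: $2,516 | Lindqvist: $1,736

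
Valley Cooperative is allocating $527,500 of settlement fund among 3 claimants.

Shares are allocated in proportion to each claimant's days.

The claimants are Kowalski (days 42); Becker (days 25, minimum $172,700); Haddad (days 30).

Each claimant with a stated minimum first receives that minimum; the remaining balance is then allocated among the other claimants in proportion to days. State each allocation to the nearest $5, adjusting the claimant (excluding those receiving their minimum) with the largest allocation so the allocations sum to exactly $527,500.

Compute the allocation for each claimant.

Kowalski: $206,965; Becker: $172,700; Haddad: $147,835

Guaranteed amounts: Becker $172,700. Remaining pool $354,800.
Remaining pool split over remaining days 72: Kowalski 206,966.67 → $206,965; Haddad 147,833.33 → $147,835.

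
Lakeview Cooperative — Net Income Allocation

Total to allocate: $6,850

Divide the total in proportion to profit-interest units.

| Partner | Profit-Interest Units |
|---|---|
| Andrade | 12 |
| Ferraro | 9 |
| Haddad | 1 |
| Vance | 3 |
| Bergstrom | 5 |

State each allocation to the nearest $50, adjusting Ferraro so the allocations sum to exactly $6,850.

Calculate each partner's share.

Andrade: $2,750 · Ferraro: $2,000 · Haddad: $250 · Vance: $700 · Bergstrom: $1,150

Sum of profit-interest units: 30.
Unrounded shares: Andrade 12/30 × $6,850 = 2,740.00; Ferraro 9/30 × $6,850 = 2,055.00; Haddad 1/30 × $6,850 = 228.33; Vance 3/30 × $6,850 = 685.00; Bergstrom 5/30 × $6,850 = 1,141.67.
After rounding ($50): Andrade $2,750; Ferraro $2,050; Haddad $250; Vance $700; Bergstrom $1,150. Sum = $6,900.
Difference $6,850 − $6,900 = −$50 applied to Ferraro: Ferraro becomes $2,000.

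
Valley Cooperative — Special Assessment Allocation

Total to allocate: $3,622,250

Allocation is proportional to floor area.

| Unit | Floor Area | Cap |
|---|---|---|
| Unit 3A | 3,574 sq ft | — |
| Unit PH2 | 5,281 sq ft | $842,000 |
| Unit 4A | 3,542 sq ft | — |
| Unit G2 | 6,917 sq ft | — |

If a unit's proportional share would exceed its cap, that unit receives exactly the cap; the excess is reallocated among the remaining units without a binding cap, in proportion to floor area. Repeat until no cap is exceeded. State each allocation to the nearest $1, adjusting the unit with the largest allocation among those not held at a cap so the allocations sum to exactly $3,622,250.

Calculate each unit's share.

Floor area total: 19,314.
Unconstrained shares: Unit 3A 670,286.92; Unit PH2 990,426.75; Unit 4A 664,285.47; Unit G2 1,297,250.87.
Held at cap: Unit PH2 ($842,000); residual $2,780,250 reallocated over remaining floor area 14,033.
Remaining shares: Unit 3A 708,089.04 → $708,089; Unit 4A 701,749.13 → $701,749; Unit G2 1,370,411.83 → $1,370,412.

Unit 3A: $708,089; Unit PH2: $842,000; Unit 4A: $701,749; Unit G2: $1,370,412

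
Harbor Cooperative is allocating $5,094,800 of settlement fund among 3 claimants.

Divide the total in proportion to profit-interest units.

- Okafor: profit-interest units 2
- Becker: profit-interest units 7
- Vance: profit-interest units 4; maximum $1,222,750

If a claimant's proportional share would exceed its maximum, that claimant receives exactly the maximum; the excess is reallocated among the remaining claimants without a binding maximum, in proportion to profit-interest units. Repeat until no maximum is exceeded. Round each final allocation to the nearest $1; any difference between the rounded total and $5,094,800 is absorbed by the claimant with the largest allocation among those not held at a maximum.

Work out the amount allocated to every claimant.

Profit-interest units total: 13.
Unconstrained shares: Okafor 783,815.38; Becker 2,743,353.85; Vance 1,567,630.77.
Cap binds for Vance ($1,222,750); residual $3,872,050 reallocated over remaining profit-interest units 9.
Remaining shares: Okafor 860,455.56 → $860,456; Becker 3,011,594.44 → $3,011,594.

Okafor: $860,456; Becker: $3,011,594; Vance: $1,222,750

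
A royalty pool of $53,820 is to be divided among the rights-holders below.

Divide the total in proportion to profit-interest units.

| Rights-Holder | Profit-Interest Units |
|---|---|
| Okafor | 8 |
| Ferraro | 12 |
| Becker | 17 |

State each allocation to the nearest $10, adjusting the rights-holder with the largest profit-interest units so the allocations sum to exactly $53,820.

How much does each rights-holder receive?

Total profit-interest units = 37.
Unrounded shares: Okafor 8/37 × $53,820 = 11,636.76; Ferraro 12/37 × $53,820 = 17,455.14; Becker 17/37 × $53,820 = 24,728.11.
Rounded to nearest $10: Okafor $11,640; Ferraro $17,460; Becker $24,730. Sum = $53,830.
Difference $53,820 − $53,830 = −$10 applied to largest profit-interest units (Becker): Becker becomes $24,720.

Okafor: $11,640 · Ferraro: $17,460 · Becker: $24,720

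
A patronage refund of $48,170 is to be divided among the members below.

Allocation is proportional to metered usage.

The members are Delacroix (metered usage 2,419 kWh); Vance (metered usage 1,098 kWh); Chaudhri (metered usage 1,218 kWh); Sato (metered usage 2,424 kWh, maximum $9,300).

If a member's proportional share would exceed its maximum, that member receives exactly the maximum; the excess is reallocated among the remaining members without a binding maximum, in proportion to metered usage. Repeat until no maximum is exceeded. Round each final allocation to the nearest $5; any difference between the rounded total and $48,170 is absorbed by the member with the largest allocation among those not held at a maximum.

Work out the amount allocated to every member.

Total metered usage = 7,159.
Unconstrained shares: Delacroix 16,276.47; Vance 7,388.00; Chaudhri 8,195.43; Sato 16,310.11.
Held at cap: Sato ($9,300); residual $38,870 reallocated over remaining metered usage 4,735.
Remaining shares: Delacroix 19,857.77 → $19,860; Vance 9,013.57 → $9,015; Chaudhri 9,998.66 → $10,000.
Rounding difference −$5 applied to Delacroix → $19,855.

Delacroix: $19,855 · Vance: $9,015 · Chaudhri: $10,000 · Sato: $9,300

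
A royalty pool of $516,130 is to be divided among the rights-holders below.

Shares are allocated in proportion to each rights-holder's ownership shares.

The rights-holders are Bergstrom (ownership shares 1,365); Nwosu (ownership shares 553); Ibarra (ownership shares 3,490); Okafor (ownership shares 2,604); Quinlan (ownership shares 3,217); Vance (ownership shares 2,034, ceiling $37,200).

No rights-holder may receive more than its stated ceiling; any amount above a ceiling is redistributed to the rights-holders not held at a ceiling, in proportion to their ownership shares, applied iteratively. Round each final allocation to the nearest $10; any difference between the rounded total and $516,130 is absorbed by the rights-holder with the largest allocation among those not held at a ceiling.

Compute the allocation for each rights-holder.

Sum of ownership shares: 13,263.
Unconstrained shares: Bergstrom 53,119.01; Nwosu 21,520.01; Ibarra 135,813.44; Okafor 101,334.73; Quinlan 125,189.64; Vance 79,153.16.
Held at cap: Vance ($37,200); balance $478,930 reallocated over remaining ownership shares 11,229.
Shares after redistribution: Bergstrom 58,218.85 → $58,220; Nwosu 23,586.10 → $23,590; Ibarra 148,852.59 → $148,850; Okafor 111,063.65 → $111,060; Quinlan 137,208.82 → $137,210.

Bergstrom: $58,220 | Nwosu: $23,590 | Ibarra: $148,850 | Okafor: $111,060 | Quinlan: $137,210 | Vance: $37,200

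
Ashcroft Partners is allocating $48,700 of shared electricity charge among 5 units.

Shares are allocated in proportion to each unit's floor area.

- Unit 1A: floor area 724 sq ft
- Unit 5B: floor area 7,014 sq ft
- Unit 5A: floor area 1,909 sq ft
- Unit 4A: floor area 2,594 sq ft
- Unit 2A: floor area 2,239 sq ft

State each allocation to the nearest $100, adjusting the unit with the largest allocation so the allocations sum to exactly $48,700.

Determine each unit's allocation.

Unit 1A: $2,400; Unit 5B: $23,700; Unit 5A: $6,400; Unit 4A: $8,700; Unit 2A: $7,500

Combined floor area = 14,480.
Proportional shares: Unit 1A 724/14,480 × $48,700 = 2,435.00; Unit 5B 7,014/14,480 × $48,700 = 23,589.90; Unit 5A 1,909/14,480 × $48,700 = 6,420.46; Unit 4A 2,594/14,480 × $48,700 = 8,724.30; Unit 2A 2,239/14,480 × $48,700 = 7,530.34.
Rounded to nearest $100: Unit 1A $2,400; Unit 5B $23,600; Unit 5A $6,400; Unit 4A $8,700; Unit 2A $7,500. Sum = $48,600.
Difference $48,700 − $48,600 = +$100 applied to largest allocation (Unit 5B): Unit 5B becomes $23,700.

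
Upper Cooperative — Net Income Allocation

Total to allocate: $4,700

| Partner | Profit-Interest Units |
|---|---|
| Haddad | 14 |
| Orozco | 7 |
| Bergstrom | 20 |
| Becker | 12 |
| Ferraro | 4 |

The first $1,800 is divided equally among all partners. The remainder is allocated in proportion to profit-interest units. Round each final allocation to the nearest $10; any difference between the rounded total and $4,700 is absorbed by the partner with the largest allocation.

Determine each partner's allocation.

Equal tier: $1,800 ÷ 5 = $360 apiece.
Remainder $2,900 by profit-interest units (total 57): Haddad 712.28 → $710; Orozco 356.14 → $360; Bergstrom 1,017.54 → $1,020; Becker 610.53 → $610; Ferraro 203.51 → $200.
Totals: Haddad $360 + $710 = $1,070; Orozco $360 + $360 = $720; Bergstrom $360 + $1,020 = $1,380; Becker $360 + $610 = $970; Ferraro $360 + $200 = $560.

Haddad: $1,070 | Orozco: $720 | Bergstrom: $1,380 | Becker: $970 | Ferraro: $560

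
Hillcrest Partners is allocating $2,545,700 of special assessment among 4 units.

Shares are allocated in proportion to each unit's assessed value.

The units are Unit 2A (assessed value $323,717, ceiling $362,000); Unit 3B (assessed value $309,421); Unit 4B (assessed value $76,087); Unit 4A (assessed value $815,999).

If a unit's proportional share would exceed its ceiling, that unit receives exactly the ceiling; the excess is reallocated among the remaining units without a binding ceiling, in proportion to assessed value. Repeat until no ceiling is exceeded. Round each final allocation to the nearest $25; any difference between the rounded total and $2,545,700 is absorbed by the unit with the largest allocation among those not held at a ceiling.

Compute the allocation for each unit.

Unit 2A: $362,000; Unit 3B: $562,375; Unit 4B: $138,275; Unit 4A: $1,483,050

Total assessed value = 1,525,224.
Unconstrained shares: Unit 2A 540,305.14; Unit 3B 516,444.17; Unit 4B 126,994.25; Unit 4A 1,361,956.44.
Capped: Unit 2A ($362,000); residual $2,183,700 reallocated over remaining assessed value 1,201,507.
Redistributed shares: Unit 3B 562,362.63 → $562,375; Unit 4B 138,285.65 → $138,275; Unit 4A 1,483,051.71 → $1,483,050.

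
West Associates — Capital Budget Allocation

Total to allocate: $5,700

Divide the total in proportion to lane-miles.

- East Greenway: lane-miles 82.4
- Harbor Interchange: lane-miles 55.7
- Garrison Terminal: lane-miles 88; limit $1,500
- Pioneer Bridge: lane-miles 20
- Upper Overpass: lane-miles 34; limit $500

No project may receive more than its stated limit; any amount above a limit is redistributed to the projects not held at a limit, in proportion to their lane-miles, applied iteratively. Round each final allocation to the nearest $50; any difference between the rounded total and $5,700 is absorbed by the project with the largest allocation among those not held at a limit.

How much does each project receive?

Sum of lane-miles: 280.1.
Pro-rata shares before constraints: East Greenway 1,676.83; Harbor Interchange 1,133.49; Garrison Terminal 1,790.79; Pioneer Bridge 407.00; Upper Overpass 691.90.
Held at cap: Garrison Terminal ($1,500), Upper Overpass ($500); residual $3,700 reallocated over remaining lane-miles 158.1.
Shares after redistribution: East Greenway 1,928.40 → $1,950; Harbor Interchange 1,303.54 → $1,300; Pioneer Bridge 468.06 → $450.

East Greenway: $1,950 | Harbor Interchange: $1,300 | Garrison Terminal: $1,500 | Pioneer Bridge: $450 | Upper Overpass: $500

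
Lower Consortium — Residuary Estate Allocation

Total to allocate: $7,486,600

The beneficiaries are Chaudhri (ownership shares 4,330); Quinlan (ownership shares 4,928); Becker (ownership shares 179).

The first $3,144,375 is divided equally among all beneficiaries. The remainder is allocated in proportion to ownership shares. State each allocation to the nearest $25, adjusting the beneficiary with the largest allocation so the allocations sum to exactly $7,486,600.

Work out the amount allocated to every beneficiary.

Chaudhri: $3,040,475; Quinlan: $3,315,625; Becker: $1,130,500

First tranche $3,144,375 split equally: $1,048,125 each.
Remainder $4,342,225 by ownership shares (total 9,437): Chaudhri 1,992,352.89 → $1,992,350; Quinlan 2,267,509.25 → $2,267,500; Becker 82,362.86 → $82,375.
Totals: Chaudhri $1,048,125 + $1,992,350 = $3,040,475; Quinlan $1,048,125 + $2,267,500 = $3,315,625; Becker $1,048,125 + $82,375 = $1,130,500.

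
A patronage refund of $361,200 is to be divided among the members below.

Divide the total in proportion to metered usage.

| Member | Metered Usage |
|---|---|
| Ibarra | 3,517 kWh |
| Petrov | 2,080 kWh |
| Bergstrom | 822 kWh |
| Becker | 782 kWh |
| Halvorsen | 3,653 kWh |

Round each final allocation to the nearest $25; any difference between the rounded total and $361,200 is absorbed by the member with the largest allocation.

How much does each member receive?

Sum of metered usage: 10,854.
Raw shares: Ibarra 3,517/10,854 × $361,200 = 117,038.92; Petrov 2,080/10,854 × $361,200 = 69,218.35; Bergstrom 822/10,854 × $361,200 = 27,354.56; Becker 782/10,854 × $361,200 = 26,023.44; Halvorsen 3,653/10,854 × $361,200 = 121,564.73.
At nearest $25: Ibarra $117,050; Petrov $69,225; Bergstrom $27,350; Becker $26,025; Halvorsen $121,575. Sum = $361,225.
Difference $361,200 − $361,225 = −$25 applied to largest allocation (Halvorsen): Halvorsen becomes $121,550.

Ibarra: $117,050 · Petrov: $69,225 · Bergstrom: $27,350 · Becker: $26,025 · Halvorsen: $121,550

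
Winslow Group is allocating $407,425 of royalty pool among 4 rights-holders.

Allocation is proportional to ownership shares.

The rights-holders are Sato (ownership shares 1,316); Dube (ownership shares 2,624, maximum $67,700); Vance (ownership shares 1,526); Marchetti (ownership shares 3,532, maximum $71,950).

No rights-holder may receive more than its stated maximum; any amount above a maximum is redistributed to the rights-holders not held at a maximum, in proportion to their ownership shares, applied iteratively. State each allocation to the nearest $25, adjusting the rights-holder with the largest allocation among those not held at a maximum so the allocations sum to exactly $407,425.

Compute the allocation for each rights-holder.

Total ownership shares = 8,998.
Unconstrained shares: Sato 59,587.83; Dube 118,813.43; Vance 69,096.53; Marchetti 159,927.22.
Held at cap: Dube ($67,700), Marchetti ($71,950); remaining pool $267,775 reallocated over remaining ownership shares 2,842.
Shares after redistribution: Sato 123,994.33 → $124,000; Vance 143,780.67 → $143,775.

Sato: $124,000; Dube: $67,700; Vance: $143,775; Marchetti: $71,950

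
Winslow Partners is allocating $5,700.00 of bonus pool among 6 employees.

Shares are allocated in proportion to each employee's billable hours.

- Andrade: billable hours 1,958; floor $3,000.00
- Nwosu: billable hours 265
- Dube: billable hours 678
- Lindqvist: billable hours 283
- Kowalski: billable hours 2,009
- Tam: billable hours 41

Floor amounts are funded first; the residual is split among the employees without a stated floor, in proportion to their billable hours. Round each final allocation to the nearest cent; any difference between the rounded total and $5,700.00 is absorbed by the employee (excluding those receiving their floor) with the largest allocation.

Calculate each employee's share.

Andrade: $3,000.00 | Nwosu: $218.41 | Dube: $558.79 | Lindqvist: $233.24 | Kowalski: $1,655.77 | Tam: $33.79

Fund the minimums — Andrade $3,000.00. Residual $2,700.00.
Residual split over remaining billable hours 3,276: Nwosu 218.4066 → $218.41; Dube 558.7912 → $558.79; Lindqvist 233.2418 → $233.24; Kowalski 1,655.7692 → $1,655.77; Tam 33.7912 → $33.79.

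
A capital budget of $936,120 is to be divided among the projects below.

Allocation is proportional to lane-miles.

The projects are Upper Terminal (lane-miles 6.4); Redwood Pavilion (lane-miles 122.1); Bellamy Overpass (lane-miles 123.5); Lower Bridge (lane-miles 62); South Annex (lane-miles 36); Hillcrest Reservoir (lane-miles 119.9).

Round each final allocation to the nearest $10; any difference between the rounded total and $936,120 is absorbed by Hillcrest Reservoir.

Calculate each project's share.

Sum of lane-miles: 469.9.
Pro-rata amounts: Upper Terminal 6.4/469.9 × $936,120 = 12,749.88; Redwood Pavilion 122.1/469.9 × $936,120 = 243,243.78; Bellamy Overpass 123.5/469.9 × $936,120 = 246,032.82; Lower Bridge 62/469.9 × $936,120 = 123,514.45; South Annex 36/469.9 × $936,120 = 71,718.07; Hillcrest Reservoir 119.9/469.9 × $936,120 = 238,861.01.
Rounded to nearest $10: Upper Terminal $12,750; Redwood Pavilion $243,240; Bellamy Overpass $246,030; Lower Bridge $123,510; South Annex $71,720; Hillcrest Reservoir $238,860. Sum = $936,110.
Difference $936,120 − $936,110 = +$10 applied to Hillcrest Reservoir: Hillcrest Reservoir becomes $238,870.

Upper Terminal: $12,750 · Redwood Pavilion: $243,240 · Bellamy Overpass: $246,030 · Lower Bridge: $123,510 · South Annex: $71,720 · Hillcrest Reservoir: $238,870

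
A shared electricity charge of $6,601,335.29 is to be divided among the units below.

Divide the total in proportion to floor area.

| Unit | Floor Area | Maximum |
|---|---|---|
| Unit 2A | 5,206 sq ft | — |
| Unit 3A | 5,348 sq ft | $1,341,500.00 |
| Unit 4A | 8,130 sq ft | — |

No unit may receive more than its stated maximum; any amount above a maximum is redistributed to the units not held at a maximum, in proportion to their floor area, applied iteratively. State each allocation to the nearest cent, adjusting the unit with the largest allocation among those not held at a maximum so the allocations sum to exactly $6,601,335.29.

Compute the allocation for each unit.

Unit 2A: $2,053,292.03; Unit 3A: $1,341,500.00; Unit 4A: $3,206,543.26

Sum of floor area: 18,684.
Pro-rata shares before constraints: Unit 2A 1,839,357.2854; Unit 3A 1,889,527.9989; Unit 4A 2,872,450.0058.
Cap binds for Unit 3A ($1,341,500.00); balance $5,259,835.29 reallocated over remaining floor area 13,336.
Shares after redistribution: Unit 2A 2,053,292.0306 → $2,053,292.03; Unit 4A 3,206,543.2594 → $3,206,543.26.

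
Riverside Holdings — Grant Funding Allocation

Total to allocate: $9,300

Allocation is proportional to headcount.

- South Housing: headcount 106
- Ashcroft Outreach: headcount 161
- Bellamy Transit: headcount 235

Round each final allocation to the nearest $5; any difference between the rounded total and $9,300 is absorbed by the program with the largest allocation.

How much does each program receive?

Sum of headcount: 502.
Pro-rata amounts: South Housing 106/502 × $9,300 = 1,963.75; Ashcroft Outreach 161/502 × $9,300 = 2,982.67; Bellamy Transit 235/502 × $9,300 = 4,353.59.
After rounding ($5): South Housing $1,965; Ashcroft Outreach $2,985; Bellamy Transit $4,355. Sum = $9,305.
Difference $9,300 − $9,305 = −$5 applied to largest allocation (Bellamy Transit): Bellamy Transit becomes $4,350.

South Housing: $1,965; Ashcroft Outreach: $2,985; Bellamy Transit: $4,350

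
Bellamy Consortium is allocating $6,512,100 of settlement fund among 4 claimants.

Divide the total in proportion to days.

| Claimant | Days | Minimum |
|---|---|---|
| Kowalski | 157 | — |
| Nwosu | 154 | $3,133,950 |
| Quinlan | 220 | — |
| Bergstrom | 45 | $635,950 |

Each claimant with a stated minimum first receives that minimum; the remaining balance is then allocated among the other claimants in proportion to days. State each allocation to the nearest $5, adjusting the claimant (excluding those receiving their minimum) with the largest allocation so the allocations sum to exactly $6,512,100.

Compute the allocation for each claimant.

Kowalski: $1,141,975 · Nwosu: $3,133,950 · Quinlan: $1,600,225 · Bergstrom: $635,950

Guaranteed amounts: Nwosu $3,133,950; Bergstrom $635,950. Remaining pool $2,742,200.
Remaining pool split over remaining days 377: Kowalski 1,141,977.19 → $1,141,975; Quinlan 1,600,222.81 → $1,600,225.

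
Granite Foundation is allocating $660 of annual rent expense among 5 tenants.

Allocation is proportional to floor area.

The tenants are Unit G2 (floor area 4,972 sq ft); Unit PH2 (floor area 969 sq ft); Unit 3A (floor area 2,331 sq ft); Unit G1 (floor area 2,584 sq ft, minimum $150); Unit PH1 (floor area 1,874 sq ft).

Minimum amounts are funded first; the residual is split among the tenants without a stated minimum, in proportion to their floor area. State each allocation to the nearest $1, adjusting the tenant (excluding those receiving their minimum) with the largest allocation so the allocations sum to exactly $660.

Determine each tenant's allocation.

Fund the minimums — Unit G1 $150. Balance $510.
Balance split over remaining floor area 10,146: Unit G2 249.92 → $250; Unit PH2 48.71 → $49; Unit 3A 117.17 → $117; Unit PH1 94.20 → $94.

Unit G2: $250; Unit PH2: $49; Unit 3A: $117; Unit G1: $150; Unit PH1: $94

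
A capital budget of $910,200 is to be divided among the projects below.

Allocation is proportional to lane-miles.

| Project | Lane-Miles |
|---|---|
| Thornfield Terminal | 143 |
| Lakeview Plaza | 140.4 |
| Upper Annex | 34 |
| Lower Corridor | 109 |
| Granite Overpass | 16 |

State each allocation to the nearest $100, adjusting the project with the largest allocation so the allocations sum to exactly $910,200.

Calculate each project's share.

Thornfield Terminal: $294,100 · Lakeview Plaza: $288,900 · Upper Annex: $70,000 · Lower Corridor: $224,300 · Granite Overpass: $32,900

Sum of lane-miles: 442.4.
Pro-rata amounts: Thornfield Terminal 143/442.4 × $910,200 = 294,210.22; Lakeview Plaza 140.4/442.4 × $910,200 = 288,860.94; Upper Annex 34/442.4 × $910,200 = 69,952.08; Lower Corridor 109/442.4 × $910,200 = 224,258.14; Granite Overpass 16/442.4 × $910,200 = 32,918.63.
Rounded to nearest $100: Thornfield Terminal $294,200; Lakeview Plaza $288,900; Upper Annex $70,000; Lower Corridor $224,300; Granite Overpass $32,900. Sum = $910,300.
Difference $910,200 − $910,300 = −$100 applied to largest allocation (Thornfield Terminal): Thornfield Terminal becomes $294,100.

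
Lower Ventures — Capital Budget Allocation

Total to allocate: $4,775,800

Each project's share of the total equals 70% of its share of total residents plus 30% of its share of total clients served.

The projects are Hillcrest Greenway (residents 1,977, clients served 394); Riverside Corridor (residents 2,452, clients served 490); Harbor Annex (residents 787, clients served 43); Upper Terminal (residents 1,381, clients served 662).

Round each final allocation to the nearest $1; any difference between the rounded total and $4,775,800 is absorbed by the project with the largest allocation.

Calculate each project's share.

Residents total 6,597; clients served total 1,589.
Blended shares (70% residents + 30% clients served): Hillcrest Greenway 0.2842; Riverside Corridor 0.3527; Harbor Annex 0.0916; Upper Terminal 0.2715.
Proportional shares: Hillcrest Greenway 1,357,108.42; Riverside Corridor 1,684,376.34; Harbor Annex 437,587.30; Upper Terminal 1,296,727.94.
Rounded to nearest $1: Hillcrest Greenway $1,357,108; Riverside Corridor $1,684,376; Harbor Annex $437,587; Upper Terminal $1,296,728. Sum = $4,775,799.
Difference $4,775,800 − $4,775,799 = +$1 applied to largest allocation (Riverside Corridor): Riverside Corridor becomes $1,684,377.

Hillcrest Greenway: $1,357,108 · Riverside Corridor: $1,684,377 · Harbor Annex: $437,587 · Upper Terminal: $1,296,728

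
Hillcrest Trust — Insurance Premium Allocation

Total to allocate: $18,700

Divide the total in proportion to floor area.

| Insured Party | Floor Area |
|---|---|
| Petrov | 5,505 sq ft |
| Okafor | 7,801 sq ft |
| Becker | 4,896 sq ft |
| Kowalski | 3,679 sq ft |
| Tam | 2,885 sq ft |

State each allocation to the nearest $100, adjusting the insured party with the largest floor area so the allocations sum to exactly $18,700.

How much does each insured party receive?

Petrov: $4,200; Okafor: $5,800; Becker: $3,700; Kowalski: $2,800; Tam: $2,200

Floor area total: 24,766.
Raw shares: Petrov 5,505/24,766 × $18,700 = 4,156.65; Okafor 7,801/24,766 × $18,700 = 5,890.28; Becker 4,896/24,766 × $18,700 = 3,696.81; Kowalski 3,679/24,766 × $18,700 = 2,777.89; Tam 2,885/24,766 × $18,700 = 2,178.37.
At nearest $100: Petrov $4,200; Okafor $5,900; Becker $3,700; Kowalski $2,800; Tam $2,200. Sum = $18,800.
Difference $18,700 − $18,800 = −$100 applied to largest floor area (Okafor): Okafor becomes $5,800.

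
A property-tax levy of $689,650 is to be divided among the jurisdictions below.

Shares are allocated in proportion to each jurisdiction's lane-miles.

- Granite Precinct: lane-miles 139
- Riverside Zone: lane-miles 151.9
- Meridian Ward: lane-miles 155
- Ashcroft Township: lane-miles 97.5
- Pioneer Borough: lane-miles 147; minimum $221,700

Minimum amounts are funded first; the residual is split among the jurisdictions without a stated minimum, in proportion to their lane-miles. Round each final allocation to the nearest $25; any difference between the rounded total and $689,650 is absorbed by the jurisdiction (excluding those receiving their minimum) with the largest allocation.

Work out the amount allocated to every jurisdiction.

Fund the minimums — Pioneer Borough $221,700. Balance $467,950.
Balance split over remaining lane-miles 543.4: Granite Precinct 119,700.13 → $119,700; Riverside Zone 130,808.99 → $130,800; Meridian Ward 133,478.56 → $133,475; Ashcroft Township 83,962.32 → $83,950.
Rounding difference +$25 applied to Meridian Ward → $133,500.

Granite Precinct: $119,700; Riverside Zone: $130,800; Meridian Ward: $133,500; Ashcroft Township: $83,950; Pioneer Borough: $221,700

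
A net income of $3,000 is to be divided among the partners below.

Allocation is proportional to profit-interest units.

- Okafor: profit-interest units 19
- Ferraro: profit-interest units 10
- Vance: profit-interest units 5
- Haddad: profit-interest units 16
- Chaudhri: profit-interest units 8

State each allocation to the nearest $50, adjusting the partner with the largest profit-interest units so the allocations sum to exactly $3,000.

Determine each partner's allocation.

Okafor: $1,000 · Ferraro: $500 · Vance: $250 · Haddad: $850 · Chaudhri: $400

Profit-interest units total: 19 + 10 + 5 + 16 + 8 = 58.
Pro-rata amounts: Okafor 982.76; Ferraro 517.24; Vance 258.62; Haddad 827.59; Chaudhri 413.79.
At nearest $50: Okafor $1,000; Ferraro $500; Vance $250; Haddad $850; Chaudhri $400. Sum = $3,000.
Sum already equals the total — no adjustment.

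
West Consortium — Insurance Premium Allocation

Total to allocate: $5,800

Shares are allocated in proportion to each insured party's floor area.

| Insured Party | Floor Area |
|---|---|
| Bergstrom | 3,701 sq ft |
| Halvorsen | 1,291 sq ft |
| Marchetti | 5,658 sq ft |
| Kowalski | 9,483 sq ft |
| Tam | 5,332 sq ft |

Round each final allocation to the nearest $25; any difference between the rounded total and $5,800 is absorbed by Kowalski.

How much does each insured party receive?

Bergstrom: $850 · Halvorsen: $300 · Marchetti: $1,300 · Kowalski: $2,125 · Tam: $1,225

Total floor area = 25,465.
Pro-rata amounts: Bergstrom 3,701/25,465 × $5,800 = 842.95; Halvorsen 1,291/25,465 × $5,800 = 294.04; Marchetti 5,658/25,465 × $5,800 = 1,288.69; Kowalski 9,483/25,465 × $5,800 = 2,159.88; Tam 5,332/25,465 × $5,800 = 1,214.44.
Rounded to nearest $25: Bergstrom $850; Halvorsen $300; Marchetti $1,300; Kowalski $2,150; Tam $1,225. Sum = $5,825.
Difference $5,800 − $5,825 = −$25 applied to Kowalski: Kowalski becomes $2,125.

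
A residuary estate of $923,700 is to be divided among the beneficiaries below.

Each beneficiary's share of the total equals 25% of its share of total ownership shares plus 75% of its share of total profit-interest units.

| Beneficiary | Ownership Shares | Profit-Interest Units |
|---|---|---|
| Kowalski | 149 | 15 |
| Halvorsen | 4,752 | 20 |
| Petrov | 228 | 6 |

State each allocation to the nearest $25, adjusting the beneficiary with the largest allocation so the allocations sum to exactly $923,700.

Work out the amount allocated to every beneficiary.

Kowalski: $260,175 | Halvorsen: $551,875 | Petrov: $111,650

Ownership shares total 5,129; profit-interest units total 41.
Composite weights (25% ownership shares + 75% profit-interest units): Kowalski 0.2817; Halvorsen 0.5975; Petrov 0.1209.
Pro-rata amounts: Kowalski 260,162.75; Halvorsen 551,890.20; Petrov 111,647.04.
At nearest $25: Kowalski $260,175; Halvorsen $551,900; Petrov $111,650. Sum = $923,725.
Difference $923,700 − $923,725 = −$25 applied to largest allocation (Halvorsen): Halvorsen becomes $551,875.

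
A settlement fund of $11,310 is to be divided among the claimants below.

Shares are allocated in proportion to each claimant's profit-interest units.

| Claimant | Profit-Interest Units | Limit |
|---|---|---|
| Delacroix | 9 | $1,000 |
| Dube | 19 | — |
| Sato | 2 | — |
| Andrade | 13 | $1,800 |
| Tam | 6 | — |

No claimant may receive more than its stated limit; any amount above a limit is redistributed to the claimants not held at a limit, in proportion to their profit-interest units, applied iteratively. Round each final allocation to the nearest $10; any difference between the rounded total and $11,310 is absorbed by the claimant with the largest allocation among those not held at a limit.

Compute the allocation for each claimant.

Sum of profit-interest units: 49.
Unconstrained shares: Delacroix 2,077.35; Dube 4,385.51; Sato 461.63; Andrade 3,000.61; Tam 1,384.90.
Cap binds for Delacroix ($1,000), Andrade ($1,800); balance $8,510 reallocated over remaining profit-interest units 27.
Shares after redistribution: Dube 5,988.52 → $5,990; Sato 630.37 → $630; Tam 1,891.11 → $1,890.

Delacroix: $1,000 · Dube: $5,990 · Sato: $630 · Andrade: $1,800 · Tam: $1,890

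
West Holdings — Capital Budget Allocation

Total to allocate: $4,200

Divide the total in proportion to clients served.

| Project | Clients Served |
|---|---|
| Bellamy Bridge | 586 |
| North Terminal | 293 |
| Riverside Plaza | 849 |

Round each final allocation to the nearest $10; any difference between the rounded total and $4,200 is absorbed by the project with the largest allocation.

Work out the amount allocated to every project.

Bellamy Bridge: $1,420; North Terminal: $710; Riverside Plaza: $2,070

Clients served total: 1,728.
Raw shares: Bellamy Bridge 586/1,728 × $4,200 = 1,424.31; North Terminal 293/1,728 × $4,200 = 712.15; Riverside Plaza 849/1,728 × $4,200 = 2,063.54.
Rounded to nearest $10: Bellamy Bridge $1,420; North Terminal $710; Riverside Plaza $2,060. Sum = $4,190.
Difference $4,200 − $4,190 = +$10 applied to largest allocation (Riverside Plaza): Riverside Plaza becomes $2,070.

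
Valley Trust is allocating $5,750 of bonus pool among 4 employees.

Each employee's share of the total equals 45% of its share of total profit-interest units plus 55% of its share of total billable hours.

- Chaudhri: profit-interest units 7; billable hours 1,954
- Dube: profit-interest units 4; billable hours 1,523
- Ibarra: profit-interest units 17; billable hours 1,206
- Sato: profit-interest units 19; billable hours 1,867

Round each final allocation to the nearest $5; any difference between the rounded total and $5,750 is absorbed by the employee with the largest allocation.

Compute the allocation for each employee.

Chaudhri: $1,330 · Dube: $955 · Ibarra: $1,520 · Sato: $1,945

Profit-interest units total 47; billable hours total 6,550.
Blended shares (45% profit-interest units + 55% billable hours): Chaudhri 0.2311; Dube 0.1662; Ibarra 0.2640; Sato 0.3387.
Pro-rata amounts: Chaudhri 1,328.81; Dube 955.55; Ibarra 1,518.19; Sato 1,947.44.
Rounded to nearest $5: Chaudhri $1,330; Dube $955; Ibarra $1,520; Sato $1,945. Sum = $5,750.
Sum already equals the total — no adjustment.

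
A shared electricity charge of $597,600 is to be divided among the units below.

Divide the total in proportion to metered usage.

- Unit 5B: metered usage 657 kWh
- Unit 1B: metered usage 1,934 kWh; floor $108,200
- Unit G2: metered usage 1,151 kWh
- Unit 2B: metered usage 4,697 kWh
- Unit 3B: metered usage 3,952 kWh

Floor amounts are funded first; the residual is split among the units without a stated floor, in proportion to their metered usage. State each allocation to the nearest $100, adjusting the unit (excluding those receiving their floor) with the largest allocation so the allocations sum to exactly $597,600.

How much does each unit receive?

Fund the minimums — Unit 1B $108,200. Balance $489,400.
Balance split over remaining metered usage 10,457: Unit 5B 30,748.38 → $30,700; Unit G2 53,868.16 → $53,900; Unit 2B 219,825.17 → $219,800; Unit 3B 184,958.29 → $185,000.

Unit 5B: $30,700 · Unit 1B: $108,200 · Unit G2: $53,900 · Unit 2B: $219,800 · Unit 3B: $185,000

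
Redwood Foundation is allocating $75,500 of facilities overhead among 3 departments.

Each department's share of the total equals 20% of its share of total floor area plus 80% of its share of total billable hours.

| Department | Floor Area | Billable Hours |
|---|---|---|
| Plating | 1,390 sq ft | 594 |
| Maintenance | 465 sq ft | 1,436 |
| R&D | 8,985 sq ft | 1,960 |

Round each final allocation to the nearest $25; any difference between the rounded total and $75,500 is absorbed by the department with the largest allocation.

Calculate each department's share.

Totals — floor area 10,840, billable hours 3,990.
Blended shares (20% floor area + 80% billable hours): Plating 0.1447; Maintenance 0.2965; R&D 0.5588.
Proportional shares: Plating 10,928.13; Maintenance 22,385.68; R&D 42,186.18.
At nearest $25: Plating $10,925; Maintenance $22,375; R&D $42,175. Sum = $75,475.
Difference $75,500 − $75,475 = +$25 applied to largest allocation (R&D): R&D becomes $42,200.

Plating: $10,925 | Maintenance: $22,375 | R&D: $42,200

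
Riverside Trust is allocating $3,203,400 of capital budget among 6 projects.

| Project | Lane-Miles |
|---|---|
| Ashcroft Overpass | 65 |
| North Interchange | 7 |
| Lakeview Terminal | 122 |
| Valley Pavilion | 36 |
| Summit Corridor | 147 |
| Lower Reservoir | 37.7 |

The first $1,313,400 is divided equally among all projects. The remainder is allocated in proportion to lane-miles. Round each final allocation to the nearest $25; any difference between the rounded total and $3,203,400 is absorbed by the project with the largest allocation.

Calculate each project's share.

First tranche $1,313,400 split equally: $218,900 each.
Remainder $1,890,000 by lane-miles (total 414.7): Ashcroft Overpass 296,238.24 → $296,250; North Interchange 31,902.58 → $31,900; Lakeview Terminal 556,016.40 → $556,025; Valley Pavilion 164,070.41 → $164,075; Summit Corridor 669,954.18 → $669,950; Lower Reservoir 171,818.18 → $171,825.
Rounding difference −$25 on remainder applied to Summit Corridor.
Totals: Ashcroft Overpass $218,900 + $296,250 = $515,150; North Interchange $218,900 + $31,900 = $250,800; Lakeview Terminal $218,900 + $556,025 = $774,925; Valley Pavilion $218,900 + $164,075 = $382,975; Summit Corridor $218,900 + $669,925 = $888,825; Lower Reservoir $218,900 + $171,825 = $390,725.

Ashcroft Overpass: $515,150 · North Interchange: $250,800 · Lakeview Terminal: $774,925 · Valley Pavilion: $382,975 · Summit Corridor: $888,825 · Lower Reservoir: $390,725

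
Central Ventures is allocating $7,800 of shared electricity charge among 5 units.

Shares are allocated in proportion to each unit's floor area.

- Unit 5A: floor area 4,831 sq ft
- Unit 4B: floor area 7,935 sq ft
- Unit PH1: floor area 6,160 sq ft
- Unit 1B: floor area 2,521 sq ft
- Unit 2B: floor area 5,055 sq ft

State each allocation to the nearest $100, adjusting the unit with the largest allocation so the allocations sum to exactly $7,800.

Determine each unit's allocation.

Unit 5A: $1,400 | Unit 4B: $2,400 | Unit PH1: $1,800 | Unit 1B: $700 | Unit 2B: $1,500

Total floor area = 26,502.
Pro-rata amounts: Unit 5A 4,831/26,502 × $7,800 = 1,421.85; Unit 4B 7,935/26,502 × $7,800 = 2,335.41; Unit PH1 6,160/26,502 × $7,800 = 1,813.00; Unit 1B 2,521/26,502 × $7,800 = 741.97; Unit 2B 5,055/26,502 × $7,800 = 1,487.77.
Rounded to nearest $100: Unit 5A $1,400; Unit 4B $2,300; Unit PH1 $1,800; Unit 1B $700; Unit 2B $1,500. Sum = $7,700.
Difference $7,800 − $7,700 = +$100 applied to largest allocation (Unit 4B): Unit 4B becomes $2,400.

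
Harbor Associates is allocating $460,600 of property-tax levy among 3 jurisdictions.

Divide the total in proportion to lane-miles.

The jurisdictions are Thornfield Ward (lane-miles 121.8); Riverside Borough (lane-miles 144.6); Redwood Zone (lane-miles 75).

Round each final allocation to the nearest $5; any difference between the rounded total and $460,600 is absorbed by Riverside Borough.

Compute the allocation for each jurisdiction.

Total lane-miles = 341.4.
Pro-rata amounts: Thornfield Ward 121.8/341.4 × $460,600 = 164,326.54; Riverside Borough 144.6/341.4 × $460,600 = 195,087.17; Redwood Zone 75/341.4 × $460,600 = 101,186.29.
At nearest $5: Thornfield Ward $164,325; Riverside Borough $195,085; Redwood Zone $101,185. Sum = $460,595.
Difference $460,600 − $460,595 = +$5 applied to Riverside Borough: Riverside Borough becomes $195,090.

Thornfield Ward: $164,325 · Riverside Borough: $195,090 · Redwood Zone: $101,185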